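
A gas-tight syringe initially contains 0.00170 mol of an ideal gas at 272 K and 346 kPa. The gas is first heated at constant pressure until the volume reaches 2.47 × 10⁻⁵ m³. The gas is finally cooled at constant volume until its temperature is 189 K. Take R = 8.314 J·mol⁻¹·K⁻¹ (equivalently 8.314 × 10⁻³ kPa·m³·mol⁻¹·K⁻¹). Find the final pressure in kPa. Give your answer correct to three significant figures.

P₃ ≈ 108 kPa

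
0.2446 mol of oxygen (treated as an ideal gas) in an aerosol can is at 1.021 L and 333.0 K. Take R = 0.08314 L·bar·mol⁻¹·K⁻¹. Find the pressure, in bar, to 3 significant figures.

P ≈ 6.63 bar

PV = nRT ⇒ P = nRT/V = (0.2446 × 0.08314 × 333.0) / 1.021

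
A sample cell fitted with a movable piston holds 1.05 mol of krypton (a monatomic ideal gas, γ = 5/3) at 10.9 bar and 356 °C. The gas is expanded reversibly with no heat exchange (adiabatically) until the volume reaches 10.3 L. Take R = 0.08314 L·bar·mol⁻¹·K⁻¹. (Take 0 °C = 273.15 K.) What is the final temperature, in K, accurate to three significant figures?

T₂ ≈ 391 K

Convert: T₁ = 629.1 K.
From PV = nRT: V₁ = nRT₁/P₁ = 5.039 L.
Adiabatic (γ = 5/3), T V^(γ−1) and P V^γ constant: T₂ = T₁·(V₁/V₂)^(γ−1) = 390.6 K; P₂ = P₁·(V₁/V₂)^γ = 3.311 bar.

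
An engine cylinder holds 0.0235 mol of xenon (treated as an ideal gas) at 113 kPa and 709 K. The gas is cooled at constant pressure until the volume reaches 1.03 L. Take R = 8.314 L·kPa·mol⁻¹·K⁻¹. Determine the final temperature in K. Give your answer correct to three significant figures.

T₂ ≈ 596 K

From PV = nRT: V₁ = nRT₁/P₁ = 1.226 L.
P constant ⇒ V ∝ T: P₂ = P₁; T₂ = T₁·(V₂/V₁) = 595.7 K.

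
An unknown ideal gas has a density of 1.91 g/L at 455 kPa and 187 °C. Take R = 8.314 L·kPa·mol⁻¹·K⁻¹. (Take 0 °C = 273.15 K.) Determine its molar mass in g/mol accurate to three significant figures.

ρ = PM/(RT) ⇒ M = ρRT/P = (1.91 × 8.314 × 460.1) / 455

M ≈ 16.1 g/mol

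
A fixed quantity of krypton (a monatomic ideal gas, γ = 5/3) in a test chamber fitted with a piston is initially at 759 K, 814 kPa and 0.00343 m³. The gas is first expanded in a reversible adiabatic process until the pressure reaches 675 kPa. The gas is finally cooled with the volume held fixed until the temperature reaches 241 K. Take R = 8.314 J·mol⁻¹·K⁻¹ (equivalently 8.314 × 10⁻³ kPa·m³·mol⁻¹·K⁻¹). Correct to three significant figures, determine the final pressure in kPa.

P₃ ≈ 231 kPa

Reversible adiabatic, γ = 5/3: T₂ = T₁·(P₂/P₁)^((γ−1)/γ) = 704.2 K; V₂ = V₁·(P₁/P₂)^(1/γ) = 0.003838 m³.
V constant ⇒ P ∝ T: V₃ = V₂; P₃ = P₂·(T₃/T₂) = 231.0 kPa.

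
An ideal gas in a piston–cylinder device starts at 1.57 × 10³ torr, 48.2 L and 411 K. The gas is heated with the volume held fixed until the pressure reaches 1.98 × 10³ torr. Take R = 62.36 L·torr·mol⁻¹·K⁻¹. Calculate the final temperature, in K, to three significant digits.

Isochoric, so P/T is constant: V₂ = V₁; T₂ = T₁·(P₂/P₁) = 518.3 K.

T₂ ≈ 518 K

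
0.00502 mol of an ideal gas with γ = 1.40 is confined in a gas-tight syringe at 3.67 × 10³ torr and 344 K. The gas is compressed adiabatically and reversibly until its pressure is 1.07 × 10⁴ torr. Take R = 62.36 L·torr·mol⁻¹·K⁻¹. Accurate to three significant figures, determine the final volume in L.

V₂ ≈ 0.0137 L

From PV = nRT: V₁ = nRT₁/P₁ = 0.02934 L.
Reversible adiabatic, γ = 1.40: T₂ = T₁·(P₂/P₁)^((γ−1)/γ) = 467.0 K; V₂ = V₁·(P₁/P₂)^(1/γ) = 0.01366 L.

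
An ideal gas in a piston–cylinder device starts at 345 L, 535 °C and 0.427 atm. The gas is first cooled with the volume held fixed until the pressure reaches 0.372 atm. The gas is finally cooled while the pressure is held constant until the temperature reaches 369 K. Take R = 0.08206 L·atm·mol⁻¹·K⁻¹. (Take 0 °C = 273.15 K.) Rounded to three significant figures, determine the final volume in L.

V₃ ≈ 181 L

Convert: T₁ = 808.1 K.
V constant ⇒ P ∝ T: V₂ = V₁; T₂ = T₁·(P₂/P₁) = 704.1 K.
Isobaric, so V/T is constant: P₃ = P₂; V₃ = V₂·(T₃/T₂) = 180.8 L.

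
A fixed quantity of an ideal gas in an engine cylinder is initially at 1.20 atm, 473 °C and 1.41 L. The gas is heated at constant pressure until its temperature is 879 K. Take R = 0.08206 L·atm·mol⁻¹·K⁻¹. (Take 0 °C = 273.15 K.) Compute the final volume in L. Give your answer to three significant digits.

V₂ ≈ 1.66 L

Convert: T₁ = 746.1 K.
Isobaric, so V/T is constant: P₂ = P₁; V₂ = V₁·(T₂/T₁) = 1.661 L.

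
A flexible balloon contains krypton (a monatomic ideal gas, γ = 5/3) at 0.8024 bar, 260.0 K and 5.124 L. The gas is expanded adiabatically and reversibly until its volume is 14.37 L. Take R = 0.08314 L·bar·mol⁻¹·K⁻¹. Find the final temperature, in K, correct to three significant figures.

Adiabatic (γ = 5/3), T V^(γ−1) and P V^γ constant: T₂ = T₁·(V₁/V₂)^(γ−1) = 130.7 K; P₂ = P₁·(V₁/V₂)^γ = 0.1439 bar.

T₂ ≈ 131 K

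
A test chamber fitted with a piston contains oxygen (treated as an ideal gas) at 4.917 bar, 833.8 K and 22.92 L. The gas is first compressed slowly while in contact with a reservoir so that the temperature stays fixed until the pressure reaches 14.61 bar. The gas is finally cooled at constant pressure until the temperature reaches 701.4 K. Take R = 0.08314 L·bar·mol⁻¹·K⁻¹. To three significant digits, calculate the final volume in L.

T constant ⇒ Boyle's law P V = const: T₂ = T₁; V₂ = V₁·(P₁/P₂) = 7.714 L.
P constant ⇒ V ∝ T: P₃ = P₂; V₃ = V₂·(T₃/T₂) = 6.489 L.

V₃ ≈ 6.49 L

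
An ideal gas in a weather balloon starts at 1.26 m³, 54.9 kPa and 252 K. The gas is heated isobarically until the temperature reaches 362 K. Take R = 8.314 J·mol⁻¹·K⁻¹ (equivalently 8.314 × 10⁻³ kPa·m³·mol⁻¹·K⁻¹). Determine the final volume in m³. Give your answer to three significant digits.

P constant ⇒ V ∝ T: P₂ = P₁; V₂ = V₁·(T₂/T₁) = 1.810 m³.

V₂ ≈ 1.81 m³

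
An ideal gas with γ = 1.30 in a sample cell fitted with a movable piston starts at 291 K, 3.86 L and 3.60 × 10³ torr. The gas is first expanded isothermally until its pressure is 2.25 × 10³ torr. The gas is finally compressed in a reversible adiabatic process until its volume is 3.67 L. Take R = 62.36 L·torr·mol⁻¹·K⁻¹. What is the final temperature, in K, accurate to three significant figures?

T constant ⇒ Boyle's law P V = const: T₂ = T₁; V₂ = V₁·(P₁/P₂) = 6.176 L.
Reversible adiabatic, γ = 1.30: T₃ = T₂·(V₂/V₃)^(γ−1) = 340.2 K; P₃ = P₂·(V₂/V₃)^γ = 4426 torr.

T₃ ≈ 340 K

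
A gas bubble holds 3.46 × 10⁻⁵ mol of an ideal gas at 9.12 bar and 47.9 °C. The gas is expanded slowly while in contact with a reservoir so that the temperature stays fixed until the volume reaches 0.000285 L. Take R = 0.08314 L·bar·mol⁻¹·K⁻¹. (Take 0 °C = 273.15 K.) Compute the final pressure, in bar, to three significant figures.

Convert: T₁ = 321.0 K.
From PV = nRT: V₁ = nRT₁/P₁ = 0.0001013 L.
Isothermal, so P V is constant: T₂ = T₁; P₂ = P₁·(V₁/V₂) = 3.241 bar.

P₂ ≈ 3.24 bar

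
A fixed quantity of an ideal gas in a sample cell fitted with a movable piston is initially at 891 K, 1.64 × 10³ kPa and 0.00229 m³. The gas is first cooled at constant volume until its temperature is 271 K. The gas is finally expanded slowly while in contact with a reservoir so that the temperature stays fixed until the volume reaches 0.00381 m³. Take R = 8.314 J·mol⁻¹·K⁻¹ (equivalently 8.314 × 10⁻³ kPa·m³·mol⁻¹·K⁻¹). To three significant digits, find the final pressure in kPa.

P₃ ≈ 300 kPa

V constant ⇒ P ∝ T: V₂ = V₁; P₂ = P₁·(T₂/T₁) = 498.8 kPa.
Isothermal, so P V is constant: T₃ = T₂; P₃ = P₂·(V₂/V₃) = 299.8 kPa.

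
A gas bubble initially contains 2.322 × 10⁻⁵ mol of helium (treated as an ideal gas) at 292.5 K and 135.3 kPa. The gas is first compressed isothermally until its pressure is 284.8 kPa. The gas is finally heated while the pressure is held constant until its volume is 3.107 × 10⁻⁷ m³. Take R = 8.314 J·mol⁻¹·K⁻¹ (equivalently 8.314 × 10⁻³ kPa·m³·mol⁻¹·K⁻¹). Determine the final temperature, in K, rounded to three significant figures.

From PV = nRT: V₁ = nRT₁/P₁ = 4.173e-07 m³.
T constant ⇒ Boyle's law P V = const: T₂ = T₁; V₂ = V₁·(P₁/P₂) = 1.983e-07 m³.
P constant ⇒ V ∝ T: P₃ = P₂; T₃ = T₂·(V₃/V₂) = 458.4 K.

T₃ ≈ 458 K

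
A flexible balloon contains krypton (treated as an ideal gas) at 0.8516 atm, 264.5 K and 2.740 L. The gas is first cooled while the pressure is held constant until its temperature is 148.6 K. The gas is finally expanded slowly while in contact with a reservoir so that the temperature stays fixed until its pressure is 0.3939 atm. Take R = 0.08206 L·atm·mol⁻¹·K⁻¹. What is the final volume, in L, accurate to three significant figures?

V₃ ≈ 3.33 L

Isobaric, so V/T is constant: P₂ = P₁; V₂ = V₁·(T₂/T₁) = 1.539 L.
Isothermal, so P V is constant: T₃ = T₂; V₃ = V₂·(P₂/P₃) = 3.328 L.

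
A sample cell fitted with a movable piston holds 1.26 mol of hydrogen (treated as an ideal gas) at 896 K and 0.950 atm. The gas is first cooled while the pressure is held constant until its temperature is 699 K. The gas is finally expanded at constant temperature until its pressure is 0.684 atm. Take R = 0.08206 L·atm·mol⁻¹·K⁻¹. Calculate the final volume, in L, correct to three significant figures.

V₃ ≈ 106 L

From PV = nRT: V₁ = nRT₁/P₁ = 97.52 L.
Isobaric, so V/T is constant: P₂ = P₁; V₂ = V₁·(T₂/T₁) = 76.08 L.
Isothermal, so P V is constant: T₃ = T₂; V₃ = V₂·(P₂/P₃) = 105.7 L.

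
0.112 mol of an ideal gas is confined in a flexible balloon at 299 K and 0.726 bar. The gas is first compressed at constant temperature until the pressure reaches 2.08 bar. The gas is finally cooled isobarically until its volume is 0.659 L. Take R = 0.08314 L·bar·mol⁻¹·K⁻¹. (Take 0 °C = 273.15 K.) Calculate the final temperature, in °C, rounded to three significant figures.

T₃ ≈ -126 °C

From PV = nRT: V₁ = nRT₁/P₁ = 3.835 L.
T constant ⇒ Boyle's law P V = const: T₂ = T₁; V₂ = V₁·(P₁/P₂) = 1.339 L.
Isobaric, so V/T is constant: P₃ = P₂; T₃ = T₂·(V₃/V₂) = 147.2 K.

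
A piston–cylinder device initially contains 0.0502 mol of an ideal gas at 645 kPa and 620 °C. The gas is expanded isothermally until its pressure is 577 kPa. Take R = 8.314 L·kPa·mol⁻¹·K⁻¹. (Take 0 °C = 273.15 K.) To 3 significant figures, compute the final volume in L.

Convert: T₁ = 893.1 K.
From PV = nRT: V₁ = nRT₁/P₁ = 0.5779 L.
Isothermal, so P V is constant: T₂ = T₁; V₂ = V₁·(P₁/P₂) = 0.6460 L.

V₂ ≈ 0.646 L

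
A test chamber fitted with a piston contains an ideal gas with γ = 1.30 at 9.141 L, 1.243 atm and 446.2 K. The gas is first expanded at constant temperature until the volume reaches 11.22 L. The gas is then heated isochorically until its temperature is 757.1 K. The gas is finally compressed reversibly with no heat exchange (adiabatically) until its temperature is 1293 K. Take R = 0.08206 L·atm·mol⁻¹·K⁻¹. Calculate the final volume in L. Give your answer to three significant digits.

V₄ ≈ 1.88 L

T constant ⇒ Boyle's law P V = const: T₂ = T₁; P₂ = P₁·(V₁/V₂) = 1.013 atm.
Isochoric, so P/T is constant: V₃ = V₂; P₃ = P₂·(T₃/T₂) = 1.718 atm.
Reversible adiabatic, γ = 1.30: P₄ = P₃·(T₄/T₃)^(γ/(γ−1)) = 17.47 atm; V₄ = V₃·(T₃/T₄)^(1/(γ−1)) = 1.884 L.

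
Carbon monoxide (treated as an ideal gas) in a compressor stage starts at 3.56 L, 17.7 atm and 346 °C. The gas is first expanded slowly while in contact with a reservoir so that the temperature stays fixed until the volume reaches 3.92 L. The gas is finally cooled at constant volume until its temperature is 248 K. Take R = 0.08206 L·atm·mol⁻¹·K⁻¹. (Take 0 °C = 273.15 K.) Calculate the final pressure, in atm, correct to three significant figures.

P₃ ≈ 6.44 atm

Convert: T₁ = 619.1 K.
Isothermal, so P V is constant: T₂ = T₁; P₂ = P₁·(V₁/V₂) = 16.07 atm.
V constant ⇒ P ∝ T: V₃ = V₂; P₃ = P₂·(T₃/T₂) = 6.439 atm.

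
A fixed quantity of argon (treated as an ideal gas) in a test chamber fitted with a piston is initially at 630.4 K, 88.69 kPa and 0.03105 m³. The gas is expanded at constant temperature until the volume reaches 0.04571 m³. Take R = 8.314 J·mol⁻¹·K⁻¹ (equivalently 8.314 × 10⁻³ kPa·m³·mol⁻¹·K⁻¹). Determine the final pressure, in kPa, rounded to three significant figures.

Isothermal, so P V is constant: T₂ = T₁; P₂ = P₁·(V₁/V₂) = 60.25 kPa.

P₂ ≈ 60.2 kPa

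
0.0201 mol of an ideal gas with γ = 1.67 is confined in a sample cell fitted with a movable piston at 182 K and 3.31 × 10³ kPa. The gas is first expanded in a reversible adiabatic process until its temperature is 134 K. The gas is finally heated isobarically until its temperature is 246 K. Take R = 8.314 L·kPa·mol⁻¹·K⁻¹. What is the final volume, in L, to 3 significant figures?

From PV = nRT: V₁ = nRT₁/P₁ = 0.009189 L.
Reversible adiabatic, γ = 1.67: P₂ = P₁·(T₂/T₁)^(γ/(γ−1)) = 1543 kPa; V₂ = V₁·(T₁/T₂)^(1/(γ−1)) = 0.01451 L.
Isobaric, so V/T is constant: P₃ = P₂; V₃ = V₂·(T₃/T₂) = 0.02664 L.

V₃ ≈ 0.0266 L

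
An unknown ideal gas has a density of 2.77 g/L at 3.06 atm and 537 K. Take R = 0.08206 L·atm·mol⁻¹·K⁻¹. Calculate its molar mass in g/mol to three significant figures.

M ≈ 39.9 g/mol

ρ = PM/(RT) ⇒ M = ρRT/P = (2.77 × 0.08206 × 537.0) / 3.06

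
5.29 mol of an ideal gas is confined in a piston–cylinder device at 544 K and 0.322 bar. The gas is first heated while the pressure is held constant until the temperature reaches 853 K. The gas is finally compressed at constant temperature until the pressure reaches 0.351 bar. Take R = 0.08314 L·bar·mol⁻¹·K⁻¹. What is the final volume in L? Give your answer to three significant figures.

From PV = nRT: V₁ = nRT₁/P₁ = 743.0 L.
Isobaric, so V/T is constant: P₂ = P₁; V₂ = V₁·(T₂/T₁) = 1165 L.
T constant ⇒ Boyle's law P V = const: T₃ = T₂; V₃ = V₂·(P₂/P₃) = 1069 L.

V₃ ≈ 1.07e+03 L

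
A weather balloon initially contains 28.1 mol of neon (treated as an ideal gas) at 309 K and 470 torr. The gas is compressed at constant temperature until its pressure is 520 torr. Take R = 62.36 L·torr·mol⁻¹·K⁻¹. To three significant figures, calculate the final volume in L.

From PV = nRT: V₁ = nRT₁/P₁ = 1152 L.
T constant ⇒ Boyle's law P V = const: T₂ = T₁; V₂ = V₁·(P₁/P₂) = 1041 L.

V₂ ≈ 1.04e+03 L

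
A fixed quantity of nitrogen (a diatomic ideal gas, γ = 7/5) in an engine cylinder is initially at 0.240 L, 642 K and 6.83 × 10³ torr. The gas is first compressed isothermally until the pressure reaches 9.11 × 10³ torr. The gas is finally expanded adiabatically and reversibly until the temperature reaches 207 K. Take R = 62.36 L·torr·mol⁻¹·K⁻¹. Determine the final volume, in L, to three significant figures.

Isothermal, so P V is constant: T₂ = T₁; V₂ = V₁·(P₁/P₂) = 0.1799 L.
Reversible adiabatic, γ = 7/5: P₃ = P₂·(T₃/T₂)^(γ/(γ−1)) = 173.4 torr; V₃ = V₂·(T₂/T₃)^(1/(γ−1)) = 3.048 L.

V₃ ≈ 3.05 L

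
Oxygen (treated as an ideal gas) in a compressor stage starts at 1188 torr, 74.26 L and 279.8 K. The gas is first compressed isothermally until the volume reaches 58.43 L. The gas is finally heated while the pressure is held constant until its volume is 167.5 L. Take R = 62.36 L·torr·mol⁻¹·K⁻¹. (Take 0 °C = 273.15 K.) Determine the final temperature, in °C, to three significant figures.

T constant ⇒ Boyle's law P V = const: T₂ = T₁; P₂ = P₁·(V₁/V₂) = 1510 torr.
Isobaric, so V/T is constant: P₃ = P₂; T₃ = T₂·(V₃/V₂) = 802.1 K.

T₃ ≈ 529 °C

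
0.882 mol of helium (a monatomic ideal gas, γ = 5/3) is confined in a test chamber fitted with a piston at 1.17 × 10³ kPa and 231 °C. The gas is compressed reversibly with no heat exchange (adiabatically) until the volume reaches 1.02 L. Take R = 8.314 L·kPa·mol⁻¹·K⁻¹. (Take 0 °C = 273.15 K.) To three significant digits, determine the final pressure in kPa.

Convert: T₁ = 504.1 K.
From PV = nRT: V₁ = nRT₁/P₁ = 3.160 L.
Adiabatic (γ = 5/3), T V^(γ−1) and P V^γ constant: T₂ = T₁·(V₁/V₂)^(γ−1) = 1071 K; P₂ = P₁·(V₁/V₂)^γ = 7702 kPa.

P₂ ≈ 7.70e+03 kPa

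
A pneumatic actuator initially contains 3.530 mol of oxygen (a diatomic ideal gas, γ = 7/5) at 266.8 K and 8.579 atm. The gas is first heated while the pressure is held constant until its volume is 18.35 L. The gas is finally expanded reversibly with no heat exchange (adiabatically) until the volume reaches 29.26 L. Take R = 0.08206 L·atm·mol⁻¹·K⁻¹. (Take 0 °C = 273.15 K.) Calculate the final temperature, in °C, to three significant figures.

T₃ ≈ 178 °C

From PV = nRT: V₁ = nRT₁/P₁ = 9.009 L.
Isobaric, so V/T is constant: P₂ = P₁; T₂ = T₁·(V₂/V₁) = 543.5 K.
Reversible adiabatic, γ = 7/5: T₃ = T₂·(V₂/V₃)^(γ−1) = 450.9 K; P₃ = P₂·(V₂/V₃)^γ = 4.464 atm.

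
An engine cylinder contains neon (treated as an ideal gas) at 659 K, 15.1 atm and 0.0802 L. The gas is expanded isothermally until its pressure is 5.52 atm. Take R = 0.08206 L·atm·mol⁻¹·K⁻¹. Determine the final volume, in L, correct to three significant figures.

Isothermal, so P V is constant: T₂ = T₁; V₂ = V₁·(P₁/P₂) = 0.2194 L.

V₂ ≈ 0.219 L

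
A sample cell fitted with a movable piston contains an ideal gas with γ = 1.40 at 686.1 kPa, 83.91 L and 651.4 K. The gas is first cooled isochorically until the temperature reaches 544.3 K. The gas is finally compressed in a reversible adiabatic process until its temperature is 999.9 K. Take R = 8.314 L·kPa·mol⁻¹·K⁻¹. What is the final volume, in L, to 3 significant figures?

Isochoric, so P/T is constant: V₂ = V₁; P₂ = P₁·(T₂/T₁) = 573.3 kPa.
Reversible adiabatic, γ = 1.40: P₃ = P₂·(T₃/T₂)^(γ/(γ−1)) = 4817 kPa; V₃ = V₂·(T₂/T₃)^(1/(γ−1)) = 18.35 L.

V₃ ≈ 18.3 L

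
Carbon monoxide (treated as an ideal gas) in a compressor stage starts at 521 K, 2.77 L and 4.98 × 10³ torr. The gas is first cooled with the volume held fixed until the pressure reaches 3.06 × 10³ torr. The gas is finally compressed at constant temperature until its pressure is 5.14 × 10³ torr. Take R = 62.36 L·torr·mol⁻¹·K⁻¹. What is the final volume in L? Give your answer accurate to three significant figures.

V₃ ≈ 1.65 L

V constant ⇒ P ∝ T: V₂ = V₁; T₂ = T₁·(P₂/P₁) = 320.1 K.
Isothermal, so P V is constant: T₃ = T₂; V₃ = V₂·(P₂/P₃) = 1.649 L.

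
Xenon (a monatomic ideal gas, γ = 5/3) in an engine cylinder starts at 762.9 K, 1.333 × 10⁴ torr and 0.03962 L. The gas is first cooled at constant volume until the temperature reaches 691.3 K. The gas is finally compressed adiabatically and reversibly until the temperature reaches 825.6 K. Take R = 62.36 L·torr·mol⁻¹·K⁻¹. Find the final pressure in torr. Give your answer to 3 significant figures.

P₃ ≈ 1.88e+04 torr

V constant ⇒ P ∝ T: V₂ = V₁; P₂ = P₁·(T₂/T₁) = 1.208e+04 torr.
Reversible adiabatic, γ = 5/3: P₃ = P₂·(T₃/T₂)^(γ/(γ−1)) = 1.883e+04 torr; V₃ = V₂·(T₂/T₃)^(1/(γ−1)) = 0.03036 L.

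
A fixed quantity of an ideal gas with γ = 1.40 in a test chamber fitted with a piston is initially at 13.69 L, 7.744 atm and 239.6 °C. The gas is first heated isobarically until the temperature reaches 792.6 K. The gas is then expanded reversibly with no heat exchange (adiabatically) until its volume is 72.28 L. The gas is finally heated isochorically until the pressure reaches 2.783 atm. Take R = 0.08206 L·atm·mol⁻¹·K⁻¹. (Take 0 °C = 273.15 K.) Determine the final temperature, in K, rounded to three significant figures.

T₄ ≈ 973 K

Convert: T₁ = 512.8 K.
Isobaric, so V/T is constant: P₂ = P₁; V₂ = V₁·(T₂/T₁) = 21.16 L.
Reversible adiabatic, γ = 1.40: T₃ = T₂·(V₂/V₃)^(γ−1) = 484.9 K; P₃ = P₂·(V₂/V₃)^γ = 1.387 atm.
Isochoric, so P/T is constant: V₄ = V₃; T₄ = T₃·(P₄/P₃) = 972.9 K.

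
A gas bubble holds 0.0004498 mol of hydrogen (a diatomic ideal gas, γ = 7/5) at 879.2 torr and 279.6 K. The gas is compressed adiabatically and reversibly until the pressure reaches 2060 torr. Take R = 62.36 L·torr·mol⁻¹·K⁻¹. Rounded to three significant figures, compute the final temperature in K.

From PV = nRT: V₁ = nRT₁/P₁ = 0.008920 L.
Adiabatic (γ = 7/5), T V^(γ−1) and P V^γ constant: T₂ = T₁·(P₂/P₁)^((γ−1)/γ) = 356.6 K; V₂ = V₁·(P₁/P₂)^(1/γ) = 0.004856 L.

T₂ ≈ 357 K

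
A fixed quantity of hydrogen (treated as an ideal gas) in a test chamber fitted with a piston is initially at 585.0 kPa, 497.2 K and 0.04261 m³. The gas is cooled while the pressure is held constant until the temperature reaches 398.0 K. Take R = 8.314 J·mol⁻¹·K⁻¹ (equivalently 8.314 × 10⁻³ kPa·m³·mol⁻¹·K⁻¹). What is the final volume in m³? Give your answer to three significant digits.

V₂ ≈ 0.0341 m³

P constant ⇒ V ∝ T: P₂ = P₁; V₂ = V₁·(T₂/T₁) = 0.03411 m³.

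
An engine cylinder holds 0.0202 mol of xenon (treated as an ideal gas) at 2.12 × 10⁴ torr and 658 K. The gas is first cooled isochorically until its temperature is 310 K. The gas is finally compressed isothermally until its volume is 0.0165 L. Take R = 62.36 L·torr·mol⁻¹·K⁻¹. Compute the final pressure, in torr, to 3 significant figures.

P₃ ≈ 2.37e+04 torr

From PV = nRT: V₁ = nRT₁/P₁ = 0.03910 L.
Isochoric, so P/T is constant: V₂ = V₁; P₂ = P₁·(T₂/T₁) = 9988 torr.
T constant ⇒ Boyle's law P V = const: T₃ = T₂; P₃ = P₂·(V₂/V₃) = 2.367e+04 torr.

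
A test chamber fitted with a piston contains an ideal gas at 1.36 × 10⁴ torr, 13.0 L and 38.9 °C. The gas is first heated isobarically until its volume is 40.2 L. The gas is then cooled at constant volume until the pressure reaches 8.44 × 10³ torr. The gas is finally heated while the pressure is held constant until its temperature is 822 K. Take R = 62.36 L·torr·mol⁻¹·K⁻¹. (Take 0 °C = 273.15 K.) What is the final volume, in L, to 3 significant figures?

V₄ ≈ 55.2 L

Convert: T₁ = 312.0 K.
Isobaric, so V/T is constant: P₂ = P₁; T₂ = T₁·(V₂/V₁) = 965.0 K.
V constant ⇒ P ∝ T: V₃ = V₂; T₃ = T₂·(P₃/P₂) = 598.8 K.
Isobaric, so V/T is constant: P₄ = P₃; V₄ = V₃·(T₄/T₃) = 55.18 L.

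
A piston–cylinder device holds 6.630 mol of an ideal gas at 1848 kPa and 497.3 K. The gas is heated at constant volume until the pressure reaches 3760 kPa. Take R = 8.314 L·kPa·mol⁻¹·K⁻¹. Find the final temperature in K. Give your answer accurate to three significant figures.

From PV = nRT: V₁ = nRT₁/P₁ = 14.83 L.
V constant ⇒ P ∝ T: V₂ = V₁; T₂ = T₁·(P₂/P₁) = 1012 K.

T₂ ≈ 1.01e+03 K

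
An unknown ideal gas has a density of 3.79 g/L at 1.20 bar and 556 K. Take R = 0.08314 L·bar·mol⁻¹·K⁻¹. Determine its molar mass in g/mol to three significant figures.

ρ = PM/(RT) ⇒ M = ρRT/P = (3.79 × 0.08314 × 556.0) / 1.20

M ≈ 146 g/mol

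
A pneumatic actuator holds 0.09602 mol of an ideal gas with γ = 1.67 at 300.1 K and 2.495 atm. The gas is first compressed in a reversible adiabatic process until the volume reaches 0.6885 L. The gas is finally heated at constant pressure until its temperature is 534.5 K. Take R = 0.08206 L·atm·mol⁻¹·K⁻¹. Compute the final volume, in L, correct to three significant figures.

V₃ ≈ 0.990 L

From PV = nRT: V₁ = nRT₁/P₁ = 0.9477 L.
Adiabatic (γ = 1.67), T V^(γ−1) and P V^γ constant: T₂ = T₁·(V₁/V₂)^(γ−1) = 371.8 K; P₂ = P₁·(V₁/V₂)^γ = 4.254 atm.
Isobaric, so V/T is constant: P₃ = P₂; V₃ = V₂·(T₃/T₂) = 0.9899 L.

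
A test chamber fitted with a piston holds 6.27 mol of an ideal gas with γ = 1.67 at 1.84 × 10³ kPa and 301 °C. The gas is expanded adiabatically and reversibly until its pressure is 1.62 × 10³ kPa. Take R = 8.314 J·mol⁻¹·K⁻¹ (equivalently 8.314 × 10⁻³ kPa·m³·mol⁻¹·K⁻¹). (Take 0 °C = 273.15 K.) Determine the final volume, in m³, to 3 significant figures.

V₂ ≈ 0.0176 m³

Convert: T₁ = 574.1 K.
From PV = nRT: V₁ = nRT₁/P₁ = 0.01627 m³.
Reversible adiabatic, γ = 1.67: T₂ = T₁·(P₂/P₁)^((γ−1)/γ) = 545.6 K; V₂ = V₁·(P₁/P₂)^(1/γ) = 0.01755 m³.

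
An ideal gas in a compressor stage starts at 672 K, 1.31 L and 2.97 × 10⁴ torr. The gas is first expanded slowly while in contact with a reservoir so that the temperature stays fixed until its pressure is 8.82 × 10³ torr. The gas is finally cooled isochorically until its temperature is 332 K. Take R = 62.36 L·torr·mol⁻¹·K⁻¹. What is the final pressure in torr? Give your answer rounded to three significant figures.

T constant ⇒ Boyle's law P V = const: T₂ = T₁; V₂ = V₁·(P₁/P₂) = 4.411 L.
Isochoric, so P/T is constant: V₃ = V₂; P₃ = P₂·(T₃/T₂) = 4358 torr.

P₃ ≈ 4.36e+03 torr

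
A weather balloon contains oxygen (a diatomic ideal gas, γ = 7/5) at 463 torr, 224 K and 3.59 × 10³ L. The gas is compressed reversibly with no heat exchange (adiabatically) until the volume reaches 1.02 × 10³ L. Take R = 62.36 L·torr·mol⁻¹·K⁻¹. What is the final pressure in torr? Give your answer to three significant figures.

P₂ ≈ 2.70e+03 torr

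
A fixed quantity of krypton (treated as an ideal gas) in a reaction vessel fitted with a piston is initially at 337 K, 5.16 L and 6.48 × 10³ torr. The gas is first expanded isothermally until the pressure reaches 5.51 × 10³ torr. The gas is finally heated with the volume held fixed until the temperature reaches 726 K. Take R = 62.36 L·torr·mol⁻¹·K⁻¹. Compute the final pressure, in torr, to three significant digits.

P₃ ≈ 1.19e+04 torr

Isothermal, so P V is constant: T₂ = T₁; V₂ = V₁·(P₁/P₂) = 6.068 L.
Isochoric, so P/T is constant: V₃ = V₂; P₃ = P₂·(T₃/T₂) = 1.187e+04 torr.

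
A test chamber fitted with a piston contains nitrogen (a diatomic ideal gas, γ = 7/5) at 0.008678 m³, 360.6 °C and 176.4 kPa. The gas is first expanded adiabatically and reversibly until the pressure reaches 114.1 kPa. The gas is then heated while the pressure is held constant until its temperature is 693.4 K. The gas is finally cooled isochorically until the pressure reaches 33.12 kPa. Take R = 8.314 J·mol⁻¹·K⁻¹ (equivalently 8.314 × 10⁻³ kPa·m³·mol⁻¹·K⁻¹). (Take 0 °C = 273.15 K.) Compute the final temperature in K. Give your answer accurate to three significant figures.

T₄ ≈ 201 K

Convert: T₁ = 633.8 K.
Reversible adiabatic, γ = 7/5: T₂ = T₁·(P₂/P₁)^((γ−1)/γ) = 559.6 K; V₂ = V₁·(P₁/P₂)^(1/γ) = 0.01185 m³.
P constant ⇒ V ∝ T: P₃ = P₂; V₃ = V₂·(T₃/T₂) = 0.01468 m³.
Isochoric, so P/T is constant: V₄ = V₃; T₄ = T₃·(P₄/P₃) = 201.3 K.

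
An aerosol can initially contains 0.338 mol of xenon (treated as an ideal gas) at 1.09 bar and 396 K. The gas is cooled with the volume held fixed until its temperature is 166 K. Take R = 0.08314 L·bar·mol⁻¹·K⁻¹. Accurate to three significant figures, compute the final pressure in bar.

From PV = nRT: V₁ = nRT₁/P₁ = 10.21 L.
V constant ⇒ P ∝ T: V₂ = V₁; P₂ = P₁·(T₂/T₁) = 0.4569 bar.

P₂ ≈ 0.457 bar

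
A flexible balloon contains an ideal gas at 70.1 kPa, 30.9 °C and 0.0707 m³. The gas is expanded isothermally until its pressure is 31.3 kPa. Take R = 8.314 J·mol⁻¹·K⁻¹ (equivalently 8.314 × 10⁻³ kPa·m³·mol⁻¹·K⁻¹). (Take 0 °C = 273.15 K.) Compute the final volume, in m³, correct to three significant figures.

V₂ ≈ 0.158 m³

Convert: T₁ = 304.0 K.
Isothermal, so P V is constant: T₂ = T₁; V₂ = V₁·(P₁/P₂) = 0.1583 m³.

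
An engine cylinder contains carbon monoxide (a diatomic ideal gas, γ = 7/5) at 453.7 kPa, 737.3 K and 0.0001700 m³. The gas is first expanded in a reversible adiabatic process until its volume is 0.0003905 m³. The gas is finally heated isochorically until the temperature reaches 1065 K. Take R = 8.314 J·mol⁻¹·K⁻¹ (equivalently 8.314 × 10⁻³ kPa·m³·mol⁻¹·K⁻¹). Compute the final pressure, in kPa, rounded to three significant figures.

Reversible adiabatic, γ = 7/5: T₂ = T₁·(V₁/V₂)^(γ−1) = 528.7 K; P₂ = P₁·(V₁/V₂)^γ = 141.6 kPa.
Isochoric, so P/T is constant: V₃ = V₂; P₃ = P₂·(T₃/T₂) = 285.3 kPa.

P₃ ≈ 285 kPa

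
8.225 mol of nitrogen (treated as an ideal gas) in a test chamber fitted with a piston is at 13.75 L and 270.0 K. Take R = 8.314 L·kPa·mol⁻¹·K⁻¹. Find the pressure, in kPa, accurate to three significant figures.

P ≈ 1.34e+03 kPa

PV = nRT ⇒ P = nRT/V = (8.225 × 8.314 × 270.0) / 13.75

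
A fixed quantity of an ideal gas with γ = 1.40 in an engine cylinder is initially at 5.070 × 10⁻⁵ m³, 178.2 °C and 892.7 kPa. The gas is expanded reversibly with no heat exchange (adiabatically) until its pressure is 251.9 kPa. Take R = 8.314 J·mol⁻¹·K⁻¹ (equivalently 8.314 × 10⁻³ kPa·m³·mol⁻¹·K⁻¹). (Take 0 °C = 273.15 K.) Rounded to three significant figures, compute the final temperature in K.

T₂ ≈ 314 K

Convert: T₁ = 451.3 K.
Adiabatic (γ = 1.40), T V^(γ−1) and P V^γ constant: T₂ = T₁·(P₂/P₁)^((γ−1)/γ) = 314.4 K; V₂ = V₁·(P₁/P₂)^(1/γ) = 0.0001252 m³.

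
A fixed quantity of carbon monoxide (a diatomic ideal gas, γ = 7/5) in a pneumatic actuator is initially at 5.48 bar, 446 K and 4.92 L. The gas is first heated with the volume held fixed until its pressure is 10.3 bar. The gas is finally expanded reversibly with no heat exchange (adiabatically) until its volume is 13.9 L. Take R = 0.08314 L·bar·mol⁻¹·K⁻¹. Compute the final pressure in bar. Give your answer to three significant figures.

P₃ ≈ 2.41 bar

V constant ⇒ P ∝ T: V₂ = V₁; T₂ = T₁·(P₂/P₁) = 838.3 K.
Reversible adiabatic, γ = 7/5: T₃ = T₂·(V₂/V₃)^(γ−1) = 553.3 K; P₃ = P₂·(V₂/V₃)^γ = 2.406 bar.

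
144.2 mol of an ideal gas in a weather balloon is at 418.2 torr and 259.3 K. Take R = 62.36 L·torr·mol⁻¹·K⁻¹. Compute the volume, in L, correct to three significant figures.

V ≈ 5.58e+03 L

PV = nRT ⇒ V = nRT/P = (144.2 × 62.36 × 259.3) / 418.2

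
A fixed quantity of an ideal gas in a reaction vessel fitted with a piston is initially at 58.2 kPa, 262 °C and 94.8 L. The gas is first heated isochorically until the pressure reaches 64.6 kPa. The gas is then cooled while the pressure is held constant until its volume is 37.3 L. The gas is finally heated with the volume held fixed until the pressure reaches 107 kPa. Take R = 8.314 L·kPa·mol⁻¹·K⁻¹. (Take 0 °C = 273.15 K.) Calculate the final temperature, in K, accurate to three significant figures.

Convert: T₁ = 535.1 K.
V constant ⇒ P ∝ T: V₂ = V₁; T₂ = T₁·(P₂/P₁) = 594.0 K.
Isobaric, so V/T is constant: P₃ = P₂; T₃ = T₂·(V₃/V₂) = 233.7 K.
V constant ⇒ P ∝ T: V₄ = V₃; T₄ = T₃·(P₄/P₃) = 387.1 K.

T₄ ≈ 387 K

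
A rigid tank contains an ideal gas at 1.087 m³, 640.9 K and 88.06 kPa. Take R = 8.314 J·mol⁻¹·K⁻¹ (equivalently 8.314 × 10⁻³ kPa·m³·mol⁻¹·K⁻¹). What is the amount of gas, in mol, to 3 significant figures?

PV = nRT ⇒ n = PV/(RT) = (88.06 × 1.087) / (8.314 × 10⁻³ × 640.9)

n ≈ 18.0 mol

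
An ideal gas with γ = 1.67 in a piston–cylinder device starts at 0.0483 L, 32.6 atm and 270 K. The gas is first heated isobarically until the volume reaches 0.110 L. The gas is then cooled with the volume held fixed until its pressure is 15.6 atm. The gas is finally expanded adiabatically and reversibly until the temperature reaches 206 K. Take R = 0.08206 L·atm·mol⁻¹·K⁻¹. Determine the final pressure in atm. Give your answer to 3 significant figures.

P₄ ≈ 6.41 atm

Isobaric, so V/T is constant: P₂ = P₁; T₂ = T₁·(V₂/V₁) = 614.9 K.
V constant ⇒ P ∝ T: V₃ = V₂; T₃ = T₂·(P₃/P₂) = 294.2 K.
Adiabatic (γ = 1.67), T V^(γ−1) and P V^γ constant: P₄ = P₃·(T₄/T₃)^(γ/(γ−1)) = 6.414 atm; V₄ = V₃·(T₃/T₄)^(1/(γ−1)) = 0.1873 L.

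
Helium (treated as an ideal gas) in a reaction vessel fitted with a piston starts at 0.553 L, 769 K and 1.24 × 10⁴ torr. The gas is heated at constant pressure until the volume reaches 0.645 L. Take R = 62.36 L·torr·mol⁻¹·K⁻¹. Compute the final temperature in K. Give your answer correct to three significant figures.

T₂ ≈ 897 K

P constant ⇒ V ∝ T: P₂ = P₁; T₂ = T₁·(V₂/V₁) = 896.9 K.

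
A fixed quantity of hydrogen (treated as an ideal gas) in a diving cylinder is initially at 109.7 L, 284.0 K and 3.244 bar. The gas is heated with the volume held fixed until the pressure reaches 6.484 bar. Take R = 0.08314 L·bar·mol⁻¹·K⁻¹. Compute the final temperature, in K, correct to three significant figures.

Isochoric, so P/T is constant: V₂ = V₁; T₂ = T₁·(P₂/P₁) = 567.6 K.

T₂ ≈ 568 K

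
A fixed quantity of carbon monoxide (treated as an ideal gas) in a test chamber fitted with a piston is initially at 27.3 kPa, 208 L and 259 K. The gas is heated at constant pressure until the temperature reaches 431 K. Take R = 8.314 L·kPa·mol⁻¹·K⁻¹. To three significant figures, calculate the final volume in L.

P constant ⇒ V ∝ T: P₂ = P₁; V₂ = V₁·(T₂/T₁) = 346.1 L.

V₂ ≈ 346 L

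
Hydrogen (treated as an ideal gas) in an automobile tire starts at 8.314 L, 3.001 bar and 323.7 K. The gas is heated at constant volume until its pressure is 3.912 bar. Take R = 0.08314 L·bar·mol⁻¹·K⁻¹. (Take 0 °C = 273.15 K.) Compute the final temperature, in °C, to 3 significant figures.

Isochoric, so P/T is constant: V₂ = V₁; T₂ = T₁·(P₂/P₁) = 422.0 K.

T₂ ≈ 149 °C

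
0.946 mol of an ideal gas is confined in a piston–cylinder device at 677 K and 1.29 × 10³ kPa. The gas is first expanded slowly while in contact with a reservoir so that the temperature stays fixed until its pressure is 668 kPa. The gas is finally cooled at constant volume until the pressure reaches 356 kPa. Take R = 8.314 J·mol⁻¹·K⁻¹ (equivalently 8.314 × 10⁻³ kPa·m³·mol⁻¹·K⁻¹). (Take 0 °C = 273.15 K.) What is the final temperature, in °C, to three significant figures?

T₃ ≈ 87.6 °C

From PV = nRT: V₁ = nRT₁/P₁ = 0.004128 m³.
Isothermal, so P V is constant: T₂ = T₁; V₂ = V₁·(P₁/P₂) = 0.007971 m³.
V constant ⇒ P ∝ T: V₃ = V₂; T₃ = T₂·(P₃/P₂) = 360.8 K.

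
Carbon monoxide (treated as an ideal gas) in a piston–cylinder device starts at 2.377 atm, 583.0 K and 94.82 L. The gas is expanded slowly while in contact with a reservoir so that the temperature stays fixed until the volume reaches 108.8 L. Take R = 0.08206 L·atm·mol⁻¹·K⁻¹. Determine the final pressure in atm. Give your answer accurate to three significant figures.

P₂ ≈ 2.07 atm

Isothermal, so P V is constant: T₂ = T₁; P₂ = P₁·(V₁/V₂) = 2.072 atm.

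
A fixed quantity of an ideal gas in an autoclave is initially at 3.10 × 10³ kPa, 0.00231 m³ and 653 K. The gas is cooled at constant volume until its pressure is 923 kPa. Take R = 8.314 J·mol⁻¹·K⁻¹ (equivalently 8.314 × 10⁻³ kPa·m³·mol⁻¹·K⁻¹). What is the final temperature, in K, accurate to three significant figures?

V constant ⇒ P ∝ T: V₂ = V₁; T₂ = T₁·(P₂/P₁) = 194.4 K.

T₂ ≈ 194 K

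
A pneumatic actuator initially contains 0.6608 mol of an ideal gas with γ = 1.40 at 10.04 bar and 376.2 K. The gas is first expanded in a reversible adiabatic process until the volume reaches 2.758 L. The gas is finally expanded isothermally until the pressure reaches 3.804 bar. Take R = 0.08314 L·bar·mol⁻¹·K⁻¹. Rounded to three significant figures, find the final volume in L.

V₃ ≈ 4.83 L

From PV = nRT: V₁ = nRT₁/P₁ = 2.059 L.
Adiabatic (γ = 1.40), T V^(γ−1) and P V^γ constant: T₂ = T₁·(V₁/V₂)^(γ−1) = 334.7 K; P₂ = P₁·(V₁/V₂)^γ = 6.666 bar.
T constant ⇒ Boyle's law P V = const: T₃ = T₂; V₃ = V₂·(P₂/P₃) = 4.833 L.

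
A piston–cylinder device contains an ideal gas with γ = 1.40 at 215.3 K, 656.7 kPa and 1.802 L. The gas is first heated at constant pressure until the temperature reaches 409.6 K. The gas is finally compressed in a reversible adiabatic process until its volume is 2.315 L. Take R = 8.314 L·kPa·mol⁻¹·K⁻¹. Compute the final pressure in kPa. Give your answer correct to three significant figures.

Isobaric, so V/T is constant: P₂ = P₁; V₂ = V₁·(T₂/T₁) = 3.428 L.
Adiabatic (γ = 1.40), T V^(γ−1) and P V^γ constant: T₃ = T₂·(V₂/V₃)^(γ−1) = 479.3 K; P₃ = P₂·(V₂/V₃)^γ = 1138 kPa.

P₃ ≈ 1.14e+03 kPa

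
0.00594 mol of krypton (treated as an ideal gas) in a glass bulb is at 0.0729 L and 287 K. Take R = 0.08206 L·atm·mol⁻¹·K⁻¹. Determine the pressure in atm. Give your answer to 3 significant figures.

PV = nRT ⇒ P = nRT/V = (0.00594 × 0.08206 × 287) / 0.0729

P ≈ 1.92 atm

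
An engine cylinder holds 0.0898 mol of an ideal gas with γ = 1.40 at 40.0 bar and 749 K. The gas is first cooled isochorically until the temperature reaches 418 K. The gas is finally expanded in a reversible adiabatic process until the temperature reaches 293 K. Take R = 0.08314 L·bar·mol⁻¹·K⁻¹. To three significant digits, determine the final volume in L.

From PV = nRT: V₁ = nRT₁/P₁ = 0.1398 L.
Isochoric, so P/T is constant: V₂ = V₁; P₂ = P₁·(T₂/T₁) = 22.32 bar.
Reversible adiabatic, γ = 1.40: P₃ = P₂·(T₃/T₂)^(γ/(γ−1)) = 6.437 bar; V₃ = V₂·(T₂/T₃)^(1/(γ−1)) = 0.3398 L.

V₃ ≈ 0.340 L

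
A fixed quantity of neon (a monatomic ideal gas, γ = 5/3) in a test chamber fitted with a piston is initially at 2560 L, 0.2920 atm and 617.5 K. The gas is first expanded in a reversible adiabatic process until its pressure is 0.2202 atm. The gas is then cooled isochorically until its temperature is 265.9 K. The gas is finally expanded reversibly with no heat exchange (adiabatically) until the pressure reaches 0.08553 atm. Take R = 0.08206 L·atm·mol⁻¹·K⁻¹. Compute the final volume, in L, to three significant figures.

Adiabatic (γ = 5/3), T V^(γ−1) and P V^γ constant: T₂ = T₁·(P₂/P₁)^((γ−1)/γ) = 551.6 K; V₂ = V₁·(P₁/P₂)^(1/γ) = 3032 L.
Isochoric, so P/T is constant: V₃ = V₂; P₃ = P₂·(T₃/T₂) = 0.1062 atm.
Adiabatic (γ = 5/3), T V^(γ−1) and P V^γ constant: T₄ = T₃·(P₄/P₃)^((γ−1)/γ) = 243.9 K; V₄ = V₃·(P₃/P₄)^(1/γ) = 3452 L.

V₄ ≈ 3.45e+03 L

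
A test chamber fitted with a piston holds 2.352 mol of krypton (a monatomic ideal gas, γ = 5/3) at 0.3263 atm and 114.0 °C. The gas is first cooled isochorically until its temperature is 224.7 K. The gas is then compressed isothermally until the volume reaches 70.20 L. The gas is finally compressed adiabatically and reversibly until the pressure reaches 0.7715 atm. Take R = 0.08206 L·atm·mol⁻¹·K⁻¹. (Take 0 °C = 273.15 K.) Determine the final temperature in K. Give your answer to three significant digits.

T₄ ≈ 246 K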